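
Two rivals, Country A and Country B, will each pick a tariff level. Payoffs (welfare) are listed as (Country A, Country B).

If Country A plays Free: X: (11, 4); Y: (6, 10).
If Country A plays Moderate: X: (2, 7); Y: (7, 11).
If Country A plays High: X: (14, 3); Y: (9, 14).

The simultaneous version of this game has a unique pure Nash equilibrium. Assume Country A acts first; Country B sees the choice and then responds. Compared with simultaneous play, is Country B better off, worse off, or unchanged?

unchanged

Solve by backward induction (Country A leads).
- Free: Country B compares 4, 10 and picks Y; Country A would get 6.
- Moderate: Country B compares 7, 11 and picks Y; Country A would get 7.
- High: Country B compares 3, 14 and picks Y; Country A would get 9.
Among 6, 7, 9, the best is 9 at High. Subgame-perfect outcome: (High, Y) with payoffs (9, 14).
Now find the simultaneous Nash equilibrium.
Country A's best replies: X→High; Y→High.
Country B's best replies: Free→Y; Moderate→Y; High→Y.
The unique mutual best reply is (High, Y), giving (9, 14).
Country B earns 14 sequentially versus 14 at the Nash outcome: unchanged.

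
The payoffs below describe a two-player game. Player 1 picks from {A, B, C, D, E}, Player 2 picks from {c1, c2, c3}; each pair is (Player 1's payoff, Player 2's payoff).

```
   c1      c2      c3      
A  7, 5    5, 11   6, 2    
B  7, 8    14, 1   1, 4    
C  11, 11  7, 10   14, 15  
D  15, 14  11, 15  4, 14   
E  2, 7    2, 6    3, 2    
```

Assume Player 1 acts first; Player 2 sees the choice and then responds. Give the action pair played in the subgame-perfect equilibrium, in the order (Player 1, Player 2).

(C, c3)

Work backward from Player 2's decision.
- A: Player 2 compares 5, 11, 2 and picks c2; Player 1 would get 5.
- B: Player 2 compares 8, 1, 4 and picks c1; Player 1 would get 7.
- C: Player 2 compares 11, 10, 15 and picks c3; Player 1 would get 14.
- D: Player 2 compares 14, 15, 14 and picks c2; Player 1 would get 11.
- E: Player 2 compares 7, 6, 2 and picks c1; Player 1 would get 2.
Maximizing over 5, 7, 14, 11, 2, Player 1 chooses C. Subgame-perfect outcome: (C, c3) with payoffs (14, 15).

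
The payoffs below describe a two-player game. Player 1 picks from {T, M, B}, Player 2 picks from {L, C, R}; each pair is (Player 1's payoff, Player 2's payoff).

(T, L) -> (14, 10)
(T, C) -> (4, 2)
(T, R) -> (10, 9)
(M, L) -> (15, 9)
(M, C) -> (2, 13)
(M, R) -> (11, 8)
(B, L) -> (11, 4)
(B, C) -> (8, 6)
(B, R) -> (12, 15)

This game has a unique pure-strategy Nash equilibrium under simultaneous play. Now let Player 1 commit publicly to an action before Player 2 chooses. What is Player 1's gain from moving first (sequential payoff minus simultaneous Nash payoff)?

2

Solve by backward induction (Player 1 leads).
- T: Player 2 compares 10, 2, 9 and picks L; Player 1 would get 14.
- M: Player 2 compares 9, 13, 8 and picks C; Player 1 would get 2.
- B: Player 2 compares 4, 6, 15 and picks R; Player 1 would get 12.
Among 14, 2, 12, the best is 14 at T. Subgame-perfect outcome: (T, L) with payoffs (14, 10).
For the simultaneous game, intersect best replies.
Player 1's best replies: L→M; C→B; R→B.
Player 2's best replies: T→L; M→C; B→R.
The unique mutual best reply is (B, R), giving (12, 15).
Player 1's commitment gain: 14 − 12 = 2.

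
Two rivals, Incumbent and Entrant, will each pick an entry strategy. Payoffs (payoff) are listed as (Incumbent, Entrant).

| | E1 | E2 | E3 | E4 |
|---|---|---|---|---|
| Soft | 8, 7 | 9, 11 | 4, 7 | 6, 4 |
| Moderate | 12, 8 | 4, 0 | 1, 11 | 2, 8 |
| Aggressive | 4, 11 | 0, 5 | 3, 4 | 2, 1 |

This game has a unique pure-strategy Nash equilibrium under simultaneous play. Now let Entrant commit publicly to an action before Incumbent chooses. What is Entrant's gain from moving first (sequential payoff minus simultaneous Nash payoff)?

0

Solve by backward induction (Entrant leads).
- E1: Incumbent compares 8, 12, 4 and picks Moderate; Entrant would get 8.
- E2: Incumbent compares 9, 4, 0 and picks Soft; Entrant would get 11.
- E3: Incumbent compares 4, 1, 3 and picks Soft; Entrant would get 7.
- E4: Incumbent compares 6, 2, 2 and picks Soft; Entrant would get 4.
Entrant's induced payoffs are 8, 11, 7, 4, so Entrant commits to E2. Subgame-perfect outcome: (Soft, E2) with payoffs (9, 11).
For the simultaneous game, intersect best replies.
Incumbent's best replies: E1→Moderate; E2→Soft; E3→Soft; E4→Soft.
Entrant's best replies: Soft→E2; Moderate→E3; Aggressive→E1.
The unique mutual best reply is (Soft, E2), giving (9, 11).
Entrant's commitment gain: 11 − 11 = 0.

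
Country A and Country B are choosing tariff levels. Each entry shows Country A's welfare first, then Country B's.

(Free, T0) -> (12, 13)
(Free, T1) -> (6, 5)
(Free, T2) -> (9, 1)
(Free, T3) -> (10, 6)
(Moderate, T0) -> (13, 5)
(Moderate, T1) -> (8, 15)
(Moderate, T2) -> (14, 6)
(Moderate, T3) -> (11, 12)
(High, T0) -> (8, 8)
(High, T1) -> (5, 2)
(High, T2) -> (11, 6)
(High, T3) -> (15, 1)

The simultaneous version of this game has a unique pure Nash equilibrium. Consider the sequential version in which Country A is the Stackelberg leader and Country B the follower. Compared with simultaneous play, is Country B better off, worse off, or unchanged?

Solve by backward induction (Country A leads).
- Free: BR = T0, leader payoff 12.
- Moderate: BR = T1, leader payoff 8.
- High: BR = T0, leader payoff 8.
Country A's induced payoffs are 12, 8, 8, so Country A commits to Free. Subgame-perfect outcome: (Free, T0) with payoffs (12, 13).
For the simultaneous game, intersect best replies.
Country A's best replies: T0→Moderate; T1→Moderate; T2→Moderate; T3→High.
Country B's best replies: Free→T0; Moderate→T1; High→T0.
Only (Moderate, T1) has each player best-responding; Nash payoffs (8, 15).
Country B earns 13 sequentially versus 15 at the Nash outcome: worse off.

worse off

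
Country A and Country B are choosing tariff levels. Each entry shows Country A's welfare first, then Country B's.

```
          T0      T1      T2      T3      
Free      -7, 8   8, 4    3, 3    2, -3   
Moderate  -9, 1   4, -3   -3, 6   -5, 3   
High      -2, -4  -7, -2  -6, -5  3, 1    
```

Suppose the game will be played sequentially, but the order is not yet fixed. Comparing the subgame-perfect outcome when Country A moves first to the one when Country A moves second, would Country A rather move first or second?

If Country A leads: Country B's best replies are Free→T0, Moderate→T2, High→T3; Country A's induced payoffs -7, -3, 3; outcome (High, T3), payoffs (3, 1).
If Country B leads: Country A's best replies are T0→High, T1→Free, T2→Free, T3→High; Country B's induced payoffs -4, 4, 3, 1; outcome (Free, T1), payoffs (8, 4).
Country A gets 3 moving first and 8 moving second, so Country A prefers to move second.

second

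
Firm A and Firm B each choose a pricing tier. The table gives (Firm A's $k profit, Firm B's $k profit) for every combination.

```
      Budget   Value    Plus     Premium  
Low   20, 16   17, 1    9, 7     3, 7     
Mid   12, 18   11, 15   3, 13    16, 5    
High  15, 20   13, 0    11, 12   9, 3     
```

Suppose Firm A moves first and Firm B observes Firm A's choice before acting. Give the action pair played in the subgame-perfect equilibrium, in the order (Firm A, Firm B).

(Low, Budget)

Backward induction with Firm A moving first.
- Low → Firm B plays Budget (best of 16, 1, 7, 7); Firm A gets 20.
- Mid → Firm B plays Budget (best of 18, 15, 13, 5); Firm A gets 12.
- High → Firm B plays Budget (best of 20, 0, 12, 3); Firm A gets 15.
Firm A's induced payoffs are 20, 12, 15, so Firm A commits to Low. Subgame-perfect outcome: (Low, Budget) with payoffs (20, 16).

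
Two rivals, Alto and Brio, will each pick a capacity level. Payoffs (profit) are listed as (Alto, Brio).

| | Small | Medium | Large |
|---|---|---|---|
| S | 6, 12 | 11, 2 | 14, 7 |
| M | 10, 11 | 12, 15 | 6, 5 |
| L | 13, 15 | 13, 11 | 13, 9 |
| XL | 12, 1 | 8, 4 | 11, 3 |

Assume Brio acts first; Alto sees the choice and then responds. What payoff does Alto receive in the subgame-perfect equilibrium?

13

Work backward from Alto's decision.
- Small → Alto plays L (best of 6, 10, 13, 12); Brio gets 15.
- Medium → Alto plays L (best of 11, 12, 13, 8); Brio gets 11.
- Large → Alto plays S (best of 14, 6, 13, 11); Brio gets 7.
Brio's induced payoffs are 15, 11, 7, so Brio commits to Small. Subgame-perfect outcome: (L, Small) with payoffs (13, 15).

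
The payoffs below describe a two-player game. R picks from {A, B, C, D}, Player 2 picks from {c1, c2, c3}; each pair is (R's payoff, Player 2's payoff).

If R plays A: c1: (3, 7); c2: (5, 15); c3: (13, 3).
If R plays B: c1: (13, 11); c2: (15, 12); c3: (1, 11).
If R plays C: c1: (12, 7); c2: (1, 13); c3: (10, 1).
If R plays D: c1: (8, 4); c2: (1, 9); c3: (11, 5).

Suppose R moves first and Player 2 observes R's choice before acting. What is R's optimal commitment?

Solve by backward induction (R leads).
- A: Player 2 compares 7, 15, 3 and picks c2; R would get 5.
- B: Player 2 compares 11, 12, 11 and picks c2; R would get 15.
- C: Player 2 compares 7, 13, 1 and picks c2; R would get 1.
- D: Player 2 compares 4, 9, 5 and picks c2; R would get 1.
Maximizing over 5, 15, 1, 1, R chooses B. Subgame-perfect outcome: (B, c2) with payoffs (15, 12).

B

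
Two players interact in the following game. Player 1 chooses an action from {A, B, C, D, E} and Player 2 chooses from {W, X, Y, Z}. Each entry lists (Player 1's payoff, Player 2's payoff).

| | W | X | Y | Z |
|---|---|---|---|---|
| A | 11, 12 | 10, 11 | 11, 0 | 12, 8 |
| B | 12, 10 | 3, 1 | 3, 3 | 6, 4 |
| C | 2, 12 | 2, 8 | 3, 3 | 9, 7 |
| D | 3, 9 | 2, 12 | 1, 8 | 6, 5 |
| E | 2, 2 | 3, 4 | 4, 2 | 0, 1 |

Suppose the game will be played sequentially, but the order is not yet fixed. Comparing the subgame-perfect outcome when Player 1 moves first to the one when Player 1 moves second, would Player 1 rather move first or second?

first

If Player 1 leads: Player 2's best replies are A→W, B→W, C→W, D→X, E→X; Player 1's induced payoffs 11, 12, 2, 2, 3; outcome (B, W), payoffs (12, 10).
If Player 2 leads: Player 1's best replies are W→B, X→A, Y→A, Z→A; Player 2's induced payoffs 10, 11, 0, 8; outcome (A, X), payoffs (10, 11).
Player 1 gets 12 moving first and 10 moving second, so Player 1 prefers to move first.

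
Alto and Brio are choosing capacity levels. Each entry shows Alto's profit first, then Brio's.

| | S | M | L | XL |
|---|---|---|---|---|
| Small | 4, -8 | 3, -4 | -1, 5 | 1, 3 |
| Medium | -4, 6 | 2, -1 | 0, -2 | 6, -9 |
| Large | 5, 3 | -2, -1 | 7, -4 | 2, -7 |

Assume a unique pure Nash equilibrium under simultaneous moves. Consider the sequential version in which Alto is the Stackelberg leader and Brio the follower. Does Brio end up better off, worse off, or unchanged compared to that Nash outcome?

Work backward from Brio's decision.
- Small → Brio plays L (best of -8, -4, 5, 3); Alto gets -1.
- Medium → Brio plays S (best of 6, -1, -2, -9); Alto gets -4.
- Large → Brio plays S (best of 3, -1, -4, -7); Alto gets 5.
Alto's induced payoffs are -1, -4, 5, so Alto commits to Large. Subgame-perfect outcome: (Large, S) with payoffs (5, 3).
Under simultaneous play:
Alto's best replies: S→Large; M→Small; L→Large; XL→Medium.
Brio's best replies: Small→L; Medium→S; Large→S.
The unique mutual best reply is (Large, S), giving (5, 3).
Brio earns 3 sequentially versus 3 at the Nash outcome: unchanged.

unchanged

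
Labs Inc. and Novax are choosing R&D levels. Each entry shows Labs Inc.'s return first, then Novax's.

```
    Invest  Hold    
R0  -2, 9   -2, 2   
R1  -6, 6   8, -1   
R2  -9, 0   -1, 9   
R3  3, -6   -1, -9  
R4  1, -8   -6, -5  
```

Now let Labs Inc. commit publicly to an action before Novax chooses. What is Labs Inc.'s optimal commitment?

Solve by backward induction (Labs Inc. leads).
- R0 → Novax plays Invest (best of 9, 2); Labs Inc. gets -2.
- R1 → Novax plays Invest (best of 6, -1); Labs Inc. gets -6.
- R2 → Novax plays Hold (best of 0, 9); Labs Inc. gets -1.
- R3 → Novax plays Invest (best of -6, -9); Labs Inc. gets 3.
- R4 → Novax plays Hold (best of -8, -5); Labs Inc. gets -6.
Labs Inc.'s induced payoffs are -2, -6, -1, 3, -6, so Labs Inc. commits to R3. Subgame-perfect outcome: (R3, Invest) with payoffs (3, -6).

R3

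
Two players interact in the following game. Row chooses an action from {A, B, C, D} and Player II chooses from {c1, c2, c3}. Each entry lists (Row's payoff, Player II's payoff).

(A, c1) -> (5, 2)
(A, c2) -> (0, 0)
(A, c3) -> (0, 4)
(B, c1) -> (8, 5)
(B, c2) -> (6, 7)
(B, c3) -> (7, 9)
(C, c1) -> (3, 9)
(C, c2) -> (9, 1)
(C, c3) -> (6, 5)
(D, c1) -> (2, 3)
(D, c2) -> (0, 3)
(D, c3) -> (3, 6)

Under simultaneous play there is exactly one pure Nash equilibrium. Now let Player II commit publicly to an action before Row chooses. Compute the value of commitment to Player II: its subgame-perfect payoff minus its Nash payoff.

Work backward from Row's decision.
- c1: BR = B, leader payoff 5.
- c2: BR = C, leader payoff 1.
- c3: BR = B, leader payoff 9.
Among 5, 1, 9, the best is 9 at c3. Subgame-perfect outcome: (B, c3) with payoffs (7, 9).
Under simultaneous play:
Row's best replies: c1→B; c2→C; c3→B.
Player II's best replies: A→c3; B→c3; C→c1; D→c3.
Only (B, c3) has each player best-responding; Nash payoffs (7, 9).
Player II's commitment gain: 9 − 9 = 0.

0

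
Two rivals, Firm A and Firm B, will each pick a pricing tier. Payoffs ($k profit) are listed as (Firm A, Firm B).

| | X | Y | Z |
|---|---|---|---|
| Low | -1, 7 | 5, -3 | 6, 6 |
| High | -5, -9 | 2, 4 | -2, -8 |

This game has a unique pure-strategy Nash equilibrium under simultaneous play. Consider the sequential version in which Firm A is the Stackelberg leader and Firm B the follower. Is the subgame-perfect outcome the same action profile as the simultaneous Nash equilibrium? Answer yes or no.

Solve by backward induction (Firm A leads).
- Low: Firm B compares 7, -3, 6 and picks X; Firm A would get -1.
- High: Firm B compares -9, 4, -8 and picks Y; Firm A would get 2.
Firm A's induced payoffs are -1, 2, so Firm A commits to High. Subgame-perfect outcome: (High, Y) with payoffs (2, 4).
Now find the simultaneous Nash equilibrium.
Firm A's best replies: X→Low; Y→Low; Z→Low.
Firm B's best replies: Low→X; High→Y.
Only (Low, X) has each player best-responding; Nash payoffs (-1, 7).
Sequential outcome (High, Y) differs from the Nash profile (Low, X).

no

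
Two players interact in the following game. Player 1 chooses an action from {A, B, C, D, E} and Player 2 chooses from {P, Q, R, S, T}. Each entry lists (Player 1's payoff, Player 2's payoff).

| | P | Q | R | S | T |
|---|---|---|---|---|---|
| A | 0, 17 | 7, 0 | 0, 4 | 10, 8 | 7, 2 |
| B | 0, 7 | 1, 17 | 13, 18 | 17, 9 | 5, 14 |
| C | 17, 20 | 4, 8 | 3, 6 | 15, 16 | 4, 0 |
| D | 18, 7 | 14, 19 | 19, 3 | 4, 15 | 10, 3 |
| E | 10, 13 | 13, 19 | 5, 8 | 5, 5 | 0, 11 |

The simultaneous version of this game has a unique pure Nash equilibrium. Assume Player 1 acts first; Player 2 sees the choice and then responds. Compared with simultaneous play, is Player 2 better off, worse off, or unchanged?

Work backward from Player 2's decision.
- A → Player 2 plays P (best of 17, 0, 4, 8, 2); Player 1 gets 0.
- B → Player 2 plays R (best of 7, 17, 18, 9, 14); Player 1 gets 13.
- C → Player 2 plays P (best of 20, 8, 6, 16, 0); Player 1 gets 17.
- D → Player 2 plays Q (best of 7, 19, 3, 15, 3); Player 1 gets 14.
- E → Player 2 plays Q (best of 13, 19, 8, 5, 11); Player 1 gets 13.
Player 1's induced payoffs are 0, 13, 17, 14, 13, so Player 1 commits to C. Subgame-perfect outcome: (C, P) with payoffs (17, 20).
For the simultaneous game, intersect best replies.
Player 1's best replies: P→D; Q→D; R→D; S→B; T→D.
Player 2's best replies: A→P; B→R; C→P; D→Q; E→Q.
Only (D, Q) has each player best-responding; Nash payoffs (14, 19).
Player 2 earns 20 sequentially versus 19 at the Nash outcome: better off.

better off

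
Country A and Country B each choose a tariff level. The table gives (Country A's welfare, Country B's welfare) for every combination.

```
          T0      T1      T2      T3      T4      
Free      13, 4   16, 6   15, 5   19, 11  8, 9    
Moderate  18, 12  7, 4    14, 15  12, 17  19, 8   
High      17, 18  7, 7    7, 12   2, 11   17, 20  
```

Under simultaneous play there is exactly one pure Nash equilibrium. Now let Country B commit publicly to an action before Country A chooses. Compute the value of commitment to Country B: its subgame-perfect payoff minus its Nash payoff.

Work backward from Country A's decision.
- T0 → Country A plays Moderate (best of 13, 18, 17); Country B gets 12.
- T1 → Country A plays Free (best of 16, 7, 7); Country B gets 6.
- T2 → Country A plays Free (best of 15, 14, 7); Country B gets 5.
- T3 → Country A plays Free (best of 19, 12, 2); Country B gets 11.
- T4 → Country A plays Moderate (best of 8, 19, 17); Country B gets 8.
Country B's induced payoffs are 12, 6, 5, 11, 8, so Country B commits to T0. Subgame-perfect outcome: (Moderate, T0) with payoffs (18, 12).
For the simultaneous game, intersect best replies.
Country A's best replies: T0→Moderate; T1→Free; T2→Free; T3→Free; T4→Moderate.
Country B's best replies: Free→T3; Moderate→T3; High→T4.
The unique mutual best reply is (Free, T3), giving (19, 11).
Country B's commitment gain: 12 − 11 = 1.

1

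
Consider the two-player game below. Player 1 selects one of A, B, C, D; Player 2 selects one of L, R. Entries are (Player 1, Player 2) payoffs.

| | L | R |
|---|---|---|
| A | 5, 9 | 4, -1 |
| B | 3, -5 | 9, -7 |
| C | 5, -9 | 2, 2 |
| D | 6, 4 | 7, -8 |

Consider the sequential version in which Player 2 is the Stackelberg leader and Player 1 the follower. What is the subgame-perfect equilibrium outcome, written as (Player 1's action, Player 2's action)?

Solve by backward induction (Player 2 leads).
- L: BR = D, leader payoff 4.
- R: BR = B, leader payoff -7.
Among 4, -7, the best is 4 at L. Subgame-perfect outcome: (D, L) with payoffs (6, 4).

(D, L)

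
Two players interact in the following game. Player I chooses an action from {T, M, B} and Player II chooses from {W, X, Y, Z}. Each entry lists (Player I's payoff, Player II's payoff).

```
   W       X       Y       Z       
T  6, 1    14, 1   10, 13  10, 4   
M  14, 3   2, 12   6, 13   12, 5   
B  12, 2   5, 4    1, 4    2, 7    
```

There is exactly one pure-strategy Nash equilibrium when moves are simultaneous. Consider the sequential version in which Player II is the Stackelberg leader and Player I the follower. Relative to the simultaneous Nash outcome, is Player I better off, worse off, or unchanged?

unchanged

Backward induction with Player II moving first.
- W → Player I plays M (best of 6, 14, 12); Player II gets 3.
- X → Player I plays T (best of 14, 2, 5); Player II gets 1.
- Y → Player I plays T (best of 10, 6, 1); Player II gets 13.
- Z → Player I plays M (best of 10, 12, 2); Player II gets 5.
Player II's induced payoffs are 3, 1, 13, 5, so Player II commits to Y. Subgame-perfect outcome: (T, Y) with payoffs (10, 13).
Under simultaneous play:
Player I's best replies: W→M; X→T; Y→T; Z→M.
Player II's best replies: T→Y; M→Y; B→Z.
The unique mutual best reply is (T, Y), giving (10, 13).
Player I earns 10 sequentially versus 10 at the Nash outcome: unchanged.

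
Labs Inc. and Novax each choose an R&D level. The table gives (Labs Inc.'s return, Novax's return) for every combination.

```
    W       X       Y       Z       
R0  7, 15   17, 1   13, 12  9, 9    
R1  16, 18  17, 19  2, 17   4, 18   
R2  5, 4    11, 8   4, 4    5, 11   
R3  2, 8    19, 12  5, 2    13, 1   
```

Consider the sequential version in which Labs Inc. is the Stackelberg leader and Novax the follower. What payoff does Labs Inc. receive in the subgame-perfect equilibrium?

19

Backward induction with Labs Inc. moving first.
- R0: BR = W, leader payoff 7.
- R1: BR = X, leader payoff 17.
- R2: BR = Z, leader payoff 5.
- R3: BR = X, leader payoff 19.
Maximizing over 7, 17, 5, 19, Labs Inc. chooses R3. Subgame-perfect outcome: (R3, X) with payoffs (19, 12).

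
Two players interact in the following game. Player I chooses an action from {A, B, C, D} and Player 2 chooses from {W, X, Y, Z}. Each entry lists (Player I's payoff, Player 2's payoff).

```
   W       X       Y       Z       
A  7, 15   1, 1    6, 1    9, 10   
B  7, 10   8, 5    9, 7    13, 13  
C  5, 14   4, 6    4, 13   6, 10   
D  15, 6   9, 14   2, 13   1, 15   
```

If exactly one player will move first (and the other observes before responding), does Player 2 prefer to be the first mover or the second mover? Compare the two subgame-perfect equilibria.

If Player I leads: Player 2's best replies are A→W, B→Z, C→W, D→Z; Player I's induced payoffs 7, 13, 5, 1; outcome (B, Z), payoffs (13, 13).
If Player 2 leads: Player I's best replies are W→D, X→D, Y→B, Z→B; Player 2's induced payoffs 6, 14, 7, 13; outcome (D, X), payoffs (9, 14).
Player 2 gets 14 moving first and 13 moving second, so Player 2 prefers to move first.

first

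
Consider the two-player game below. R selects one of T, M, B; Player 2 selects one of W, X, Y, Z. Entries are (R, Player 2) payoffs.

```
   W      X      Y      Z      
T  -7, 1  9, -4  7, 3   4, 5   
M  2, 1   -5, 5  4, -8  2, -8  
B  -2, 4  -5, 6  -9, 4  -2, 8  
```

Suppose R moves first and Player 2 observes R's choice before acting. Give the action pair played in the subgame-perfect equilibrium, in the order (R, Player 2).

(T, Z)

Work backward from Player 2's decision.
- T: Player 2 compares 1, -4, 3, 5 and picks Z; R would get 4.
- M: Player 2 compares 1, 5, -8, -8 and picks X; R would get -5.
- B: Player 2 compares 4, 6, 4, 8 and picks Z; R would get -2.
Maximizing over 4, -5, -2, R chooses T. Subgame-perfect outcome: (T, Z) with payoffs (4, 5).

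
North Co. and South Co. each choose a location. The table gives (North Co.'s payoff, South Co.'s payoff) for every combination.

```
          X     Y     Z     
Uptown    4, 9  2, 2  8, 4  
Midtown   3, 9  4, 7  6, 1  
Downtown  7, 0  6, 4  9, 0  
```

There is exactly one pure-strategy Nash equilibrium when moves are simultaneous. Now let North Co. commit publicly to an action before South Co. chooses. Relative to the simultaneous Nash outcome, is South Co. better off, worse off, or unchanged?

Solve by backward induction (North Co. leads).
- Uptown → South Co. plays X (best of 9, 2, 4); North Co. gets 4.
- Midtown → South Co. plays X (best of 9, 7, 1); North Co. gets 3.
- Downtown → South Co. plays Y (best of 0, 4, 0); North Co. gets 6.
North Co.'s induced payoffs are 4, 3, 6, so North Co. commits to Downtown. Subgame-perfect outcome: (Downtown, Y) with payoffs (6, 4).
Under simultaneous play:
North Co.'s best replies: X→Downtown; Y→Downtown; Z→Downtown.
South Co.'s best replies: Uptown→X; Midtown→X; Downtown→Y.
The unique mutual best reply is (Downtown, Y), giving (6, 4).
South Co. earns 4 sequentially versus 4 at the Nash outcome: unchanged.

unchanged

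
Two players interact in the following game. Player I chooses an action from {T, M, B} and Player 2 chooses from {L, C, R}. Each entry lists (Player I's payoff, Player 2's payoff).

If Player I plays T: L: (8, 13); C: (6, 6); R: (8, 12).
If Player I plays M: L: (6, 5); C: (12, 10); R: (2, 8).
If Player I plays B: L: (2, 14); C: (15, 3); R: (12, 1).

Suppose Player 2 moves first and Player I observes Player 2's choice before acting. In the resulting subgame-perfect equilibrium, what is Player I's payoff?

8

Solve by backward induction (Player 2 leads).
- L → Player I plays T (best of 8, 6, 2); Player 2 gets 13.
- C → Player I plays B (best of 6, 12, 15); Player 2 gets 3.
- R → Player I plays B (best of 8, 2, 12); Player 2 gets 1.
Maximizing over 13, 3, 1, Player 2 chooses L. Subgame-perfect outcome: (T, L) with payoffs (8, 13).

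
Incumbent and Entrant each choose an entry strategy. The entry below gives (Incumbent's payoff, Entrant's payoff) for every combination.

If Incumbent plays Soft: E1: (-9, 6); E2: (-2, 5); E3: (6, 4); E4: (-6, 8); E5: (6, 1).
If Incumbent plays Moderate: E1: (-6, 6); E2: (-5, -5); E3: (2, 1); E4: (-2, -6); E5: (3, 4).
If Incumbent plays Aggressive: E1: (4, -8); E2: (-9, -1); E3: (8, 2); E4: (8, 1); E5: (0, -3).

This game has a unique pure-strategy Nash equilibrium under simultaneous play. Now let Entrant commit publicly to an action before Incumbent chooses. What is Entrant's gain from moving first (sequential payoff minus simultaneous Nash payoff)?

3

Backward induction with Entrant moving first.
- E1: BR = Aggressive, leader payoff -8.
- E2: BR = Soft, leader payoff 5.
- E3: BR = Aggressive, leader payoff 2.
- E4: BR = Aggressive, leader payoff 1.
- E5: BR = Soft, leader payoff 1.
Entrant's induced payoffs are -8, 5, 2, 1, 1, so Entrant commits to E2. Subgame-perfect outcome: (Soft, E2) with payoffs (-2, 5).
Under simultaneous play:
Incumbent's best replies: E1→Aggressive; E2→Soft; E3→Aggressive; E4→Aggressive; E5→Soft.
Entrant's best replies: Soft→E4; Moderate→E1; Aggressive→E3.
Only (Aggressive, E3) has each player best-responding; Nash payoffs (8, 2).
Entrant's commitment gain: 5 − 2 = 3.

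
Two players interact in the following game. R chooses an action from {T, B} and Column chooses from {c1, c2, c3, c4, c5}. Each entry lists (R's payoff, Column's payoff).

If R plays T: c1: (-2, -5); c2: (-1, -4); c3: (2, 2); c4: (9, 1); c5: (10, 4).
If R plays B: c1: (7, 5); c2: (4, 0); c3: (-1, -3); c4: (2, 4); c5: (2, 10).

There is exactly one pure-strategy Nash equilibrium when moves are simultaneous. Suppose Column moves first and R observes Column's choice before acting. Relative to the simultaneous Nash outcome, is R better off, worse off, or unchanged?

worse off

Backward induction with Column moving first.
- c1: R compares -2, 7 and picks B; Column would get 5.
- c2: R compares -1, 4 and picks B; Column would get 0.
- c3: R compares 2, -1 and picks T; Column would get 2.
- c4: R compares 9, 2 and picks T; Column would get 1.
- c5: R compares 10, 2 and picks T; Column would get 4.
Maximizing over 5, 0, 2, 1, 4, Column chooses c1. Subgame-perfect outcome: (B, c1) with payoffs (7, 5).
For the simultaneous game, intersect best replies.
R's best replies: c1→B; c2→B; c3→T; c4→T; c5→T.
Column's best replies: T→c5; B→c5.
Only (T, c5) has each player best-responding; Nash payoffs (10, 4).
R earns 7 sequentially versus 10 at the Nash outcome: worse off.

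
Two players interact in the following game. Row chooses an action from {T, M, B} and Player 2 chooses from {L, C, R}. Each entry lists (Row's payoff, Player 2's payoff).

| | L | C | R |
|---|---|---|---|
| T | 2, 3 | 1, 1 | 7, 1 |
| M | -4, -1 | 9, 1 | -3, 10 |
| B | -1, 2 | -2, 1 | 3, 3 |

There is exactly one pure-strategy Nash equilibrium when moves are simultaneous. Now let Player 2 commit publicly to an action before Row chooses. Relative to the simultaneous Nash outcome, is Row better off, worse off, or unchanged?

Row best-responds to each possible Player 2 move:
- L: Row compares 2, -4, -1 and picks T; Player 2 would get 3.
- C: Row compares 1, 9, -2 and picks M; Player 2 would get 1.
- R: Row compares 7, -3, 3 and picks T; Player 2 would get 1.
Player 2's induced payoffs are 3, 1, 1, so Player 2 commits to L. Subgame-perfect outcome: (T, L) with payoffs (2, 3).
Now find the simultaneous Nash equilibrium.
Row's best replies: L→T; C→M; R→T.
Player 2's best replies: T→L; M→R; B→R.
The unique mutual best reply is (T, L), giving (2, 3).
Row earns 2 sequentially versus 2 at the Nash outcome: unchanged.

unchanged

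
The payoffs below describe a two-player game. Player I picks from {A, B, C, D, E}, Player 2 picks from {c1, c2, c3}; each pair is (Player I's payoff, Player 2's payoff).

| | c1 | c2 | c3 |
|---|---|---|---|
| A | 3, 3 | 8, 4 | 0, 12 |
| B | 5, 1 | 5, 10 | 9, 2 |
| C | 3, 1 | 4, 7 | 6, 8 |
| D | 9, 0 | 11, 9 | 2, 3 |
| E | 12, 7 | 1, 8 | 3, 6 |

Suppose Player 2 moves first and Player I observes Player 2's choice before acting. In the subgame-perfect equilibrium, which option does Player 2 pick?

Player I best-responds to each possible Player 2 move:
- c1: Player I compares 3, 5, 3, 9, 12 and picks E; Player 2 would get 7.
- c2: Player I compares 8, 5, 4, 11, 1 and picks D; Player 2 would get 9.
- c3: Player I compares 0, 9, 6, 2, 3 and picks B; Player 2 would get 2.
Player 2's induced payoffs are 7, 9, 2, so Player 2 commits to c2. Subgame-perfect outcome: (D, c2) with payoffs (11, 9).

c2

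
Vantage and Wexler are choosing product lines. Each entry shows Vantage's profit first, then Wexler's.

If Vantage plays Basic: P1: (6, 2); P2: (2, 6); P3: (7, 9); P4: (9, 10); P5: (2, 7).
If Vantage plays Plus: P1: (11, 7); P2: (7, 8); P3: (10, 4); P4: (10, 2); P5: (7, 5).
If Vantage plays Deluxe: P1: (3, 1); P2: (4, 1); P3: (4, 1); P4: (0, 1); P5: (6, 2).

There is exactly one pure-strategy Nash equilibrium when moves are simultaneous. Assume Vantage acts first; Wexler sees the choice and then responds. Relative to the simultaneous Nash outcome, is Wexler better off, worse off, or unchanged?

better off

Backward induction with Vantage moving first.
- Basic → Wexler plays P4 (best of 2, 6, 9, 10, 7); Vantage gets 9.
- Plus → Wexler plays P2 (best of 7, 8, 4, 2, 5); Vantage gets 7.
- Deluxe → Wexler plays P5 (best of 1, 1, 1, 1, 2); Vantage gets 6.
Vantage's induced payoffs are 9, 7, 6, so Vantage commits to Basic. Subgame-perfect outcome: (Basic, P4) with payoffs (9, 10).
Under simultaneous play:
Vantage's best replies: P1→Plus; P2→Plus; P3→Plus; P4→Plus; P5→Plus.
Wexler's best replies: Basic→P4; Plus→P2; Deluxe→P5.
The unique mutual best reply is (Plus, P2), giving (7, 8).
Wexler earns 10 sequentially versus 8 at the Nash outcome: better off.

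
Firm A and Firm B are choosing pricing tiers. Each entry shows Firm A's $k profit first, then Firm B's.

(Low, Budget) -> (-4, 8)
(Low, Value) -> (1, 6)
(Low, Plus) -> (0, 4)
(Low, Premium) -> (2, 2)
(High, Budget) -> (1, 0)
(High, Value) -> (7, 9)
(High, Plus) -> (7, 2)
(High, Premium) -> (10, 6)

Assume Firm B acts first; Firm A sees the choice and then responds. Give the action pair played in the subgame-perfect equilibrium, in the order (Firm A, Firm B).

Firm A best-responds to each possible Firm B move:
- Budget: BR = High, leader payoff 0.
- Value: BR = High, leader payoff 9.
- Plus: BR = High, leader payoff 2.
- Premium: BR = High, leader payoff 6.
Firm B's induced payoffs are 0, 9, 2, 6, so Firm B commits to Value. Subgame-perfect outcome: (High, Value) with payoffs (7, 9).

(High, Value)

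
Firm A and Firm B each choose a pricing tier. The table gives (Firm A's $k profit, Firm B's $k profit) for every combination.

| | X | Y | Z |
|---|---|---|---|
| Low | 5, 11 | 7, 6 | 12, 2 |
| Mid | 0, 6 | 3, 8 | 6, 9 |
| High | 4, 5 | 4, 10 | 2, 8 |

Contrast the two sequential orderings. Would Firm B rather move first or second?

If Firm A leads: Firm B's best replies are Low→X, Mid→Z, High→Y; Firm A's induced payoffs 5, 6, 4; outcome (Mid, Z), payoffs (6, 9).
If Firm B leads: Firm A's best replies are X→Low, Y→Low, Z→Low; Firm B's induced payoffs 11, 6, 2; outcome (Low, X), payoffs (5, 11).
Firm B gets 11 moving first and 9 moving second, so Firm B prefers to move first.

first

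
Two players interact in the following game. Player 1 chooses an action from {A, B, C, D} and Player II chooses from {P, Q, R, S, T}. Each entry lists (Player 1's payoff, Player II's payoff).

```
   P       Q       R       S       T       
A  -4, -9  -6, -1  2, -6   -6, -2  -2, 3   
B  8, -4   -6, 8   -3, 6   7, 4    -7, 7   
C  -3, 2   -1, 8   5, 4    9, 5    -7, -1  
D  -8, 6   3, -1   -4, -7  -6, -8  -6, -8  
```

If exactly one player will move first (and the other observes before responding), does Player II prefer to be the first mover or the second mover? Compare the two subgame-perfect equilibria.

second

If Player 1 leads: Player II's best replies are A→T, B→Q, C→Q, D→P; Player 1's induced payoffs -2, -6, -1, -8; outcome (C, Q), payoffs (-1, 8).
If Player II leads: Player 1's best replies are P→B, Q→D, R→C, S→C, T→A; Player II's induced payoffs -4, -1, 4, 5, 3; outcome (C, S), payoffs (9, 5).
Player II gets 5 moving first and 8 moving second, so Player II prefers to move second.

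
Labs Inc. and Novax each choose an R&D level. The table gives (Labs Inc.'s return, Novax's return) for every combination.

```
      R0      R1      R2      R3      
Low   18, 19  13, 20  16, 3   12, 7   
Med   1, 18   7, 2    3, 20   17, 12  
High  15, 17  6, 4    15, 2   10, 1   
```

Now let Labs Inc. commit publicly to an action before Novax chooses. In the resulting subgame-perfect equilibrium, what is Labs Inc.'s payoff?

Novax best-responds to each possible Labs Inc. move:
- Low → Novax plays R1 (best of 19, 20, 3, 7); Labs Inc. gets 13.
- Med → Novax plays R2 (best of 18, 2, 20, 12); Labs Inc. gets 3.
- High → Novax plays R0 (best of 17, 4, 2, 1); Labs Inc. gets 15.
Maximizing over 13, 3, 15, Labs Inc. chooses High. Subgame-perfect outcome: (High, R0) with payoffs (15, 17).

15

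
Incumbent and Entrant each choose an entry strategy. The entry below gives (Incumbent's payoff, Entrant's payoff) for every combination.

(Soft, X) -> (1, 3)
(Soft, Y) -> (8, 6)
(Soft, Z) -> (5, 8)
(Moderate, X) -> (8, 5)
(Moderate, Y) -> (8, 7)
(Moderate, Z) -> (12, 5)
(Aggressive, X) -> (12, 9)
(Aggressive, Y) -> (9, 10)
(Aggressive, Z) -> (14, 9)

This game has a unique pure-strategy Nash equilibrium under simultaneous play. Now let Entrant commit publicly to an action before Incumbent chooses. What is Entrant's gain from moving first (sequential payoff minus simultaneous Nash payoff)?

0

Solve by backward induction (Entrant leads).
- X → Incumbent plays Aggressive (best of 1, 8, 12); Entrant gets 9.
- Y → Incumbent plays Aggressive (best of 8, 8, 9); Entrant gets 10.
- Z → Incumbent plays Aggressive (best of 5, 12, 14); Entrant gets 9.
Among 9, 10, 9, the best is 10 at Y. Subgame-perfect outcome: (Aggressive, Y) with payoffs (9, 10).
For the simultaneous game, intersect best replies.
Incumbent's best replies: X→Aggressive; Y→Aggressive; Z→Aggressive.
Entrant's best replies: Soft→Z; Moderate→Y; Aggressive→Y.
Only (Aggressive, Y) has each player best-responding; Nash payoffs (9, 10).
Entrant's commitment gain: 10 − 10 = 0.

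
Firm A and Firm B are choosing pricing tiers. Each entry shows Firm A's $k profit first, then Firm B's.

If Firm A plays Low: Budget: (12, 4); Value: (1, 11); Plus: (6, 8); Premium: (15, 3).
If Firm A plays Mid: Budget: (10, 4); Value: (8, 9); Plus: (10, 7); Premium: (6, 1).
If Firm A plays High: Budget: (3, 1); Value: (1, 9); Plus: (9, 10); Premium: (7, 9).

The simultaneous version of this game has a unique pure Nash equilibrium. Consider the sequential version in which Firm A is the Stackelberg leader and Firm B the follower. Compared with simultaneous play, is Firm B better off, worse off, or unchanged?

better off

Work backward from Firm B's decision.
- Low: Firm B compares 4, 11, 8, 3 and picks Value; Firm A would get 1.
- Mid: Firm B compares 4, 9, 7, 1 and picks Value; Firm A would get 8.
- High: Firm B compares 1, 9, 10, 9 and picks Plus; Firm A would get 9.
Maximizing over 1, 8, 9, Firm A chooses High. Subgame-perfect outcome: (High, Plus) with payoffs (9, 10).
Now find the simultaneous Nash equilibrium.
Firm A's best replies: Budget→Low; Value→Mid; Plus→Mid; Premium→Low.
Firm B's best replies: Low→Value; Mid→Value; High→Plus.
Only (Mid, Value) has each player best-responding; Nash payoffs (8, 9).
Firm B earns 10 sequentially versus 9 at the Nash outcome: better off.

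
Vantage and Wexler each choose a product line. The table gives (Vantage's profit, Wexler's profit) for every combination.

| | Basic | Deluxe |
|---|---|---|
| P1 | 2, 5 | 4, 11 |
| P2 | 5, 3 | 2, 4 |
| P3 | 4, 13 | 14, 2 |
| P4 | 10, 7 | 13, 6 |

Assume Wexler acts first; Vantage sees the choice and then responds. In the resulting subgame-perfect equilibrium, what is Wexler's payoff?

Work backward from Vantage's decision.
- Basic: BR = P4, leader payoff 7.
- Deluxe: BR = P3, leader payoff 2.
Wexler's induced payoffs are 7, 2, so Wexler commits to Basic. Subgame-perfect outcome: (P4, Basic) with payoffs (10, 7).

7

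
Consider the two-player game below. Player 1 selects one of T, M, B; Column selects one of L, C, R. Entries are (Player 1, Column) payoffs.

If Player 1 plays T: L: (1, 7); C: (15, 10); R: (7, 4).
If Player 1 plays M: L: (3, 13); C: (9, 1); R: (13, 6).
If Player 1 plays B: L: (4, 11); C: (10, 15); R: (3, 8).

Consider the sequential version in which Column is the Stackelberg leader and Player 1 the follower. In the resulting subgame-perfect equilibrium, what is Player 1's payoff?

Solve by backward induction (Column leads).
- L: Player 1 compares 1, 3, 4 and picks B; Column would get 11.
- C: Player 1 compares 15, 9, 10 and picks T; Column would get 10.
- R: Player 1 compares 7, 13, 3 and picks M; Column would get 6.
Among 11, 10, 6, the best is 11 at L. Subgame-perfect outcome: (B, L) with payoffs (4, 11).

4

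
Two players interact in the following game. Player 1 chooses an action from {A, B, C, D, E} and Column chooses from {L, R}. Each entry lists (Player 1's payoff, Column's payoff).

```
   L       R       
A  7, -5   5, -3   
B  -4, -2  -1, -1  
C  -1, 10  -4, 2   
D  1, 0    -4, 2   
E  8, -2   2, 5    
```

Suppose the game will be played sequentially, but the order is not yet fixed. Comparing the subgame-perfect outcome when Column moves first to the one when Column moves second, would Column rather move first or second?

first

If Player 1 leads: Column's best replies are A→R, B→R, C→L, D→R, E→R; Player 1's induced payoffs 5, -1, -1, -4, 2; outcome (A, R), payoffs (5, -3).
If Column leads: Player 1's best replies are L→E, R→A; Column's induced payoffs -2, -3; outcome (E, L), payoffs (8, -2).
Column gets -2 moving first and -3 moving second, so Column prefers to move first.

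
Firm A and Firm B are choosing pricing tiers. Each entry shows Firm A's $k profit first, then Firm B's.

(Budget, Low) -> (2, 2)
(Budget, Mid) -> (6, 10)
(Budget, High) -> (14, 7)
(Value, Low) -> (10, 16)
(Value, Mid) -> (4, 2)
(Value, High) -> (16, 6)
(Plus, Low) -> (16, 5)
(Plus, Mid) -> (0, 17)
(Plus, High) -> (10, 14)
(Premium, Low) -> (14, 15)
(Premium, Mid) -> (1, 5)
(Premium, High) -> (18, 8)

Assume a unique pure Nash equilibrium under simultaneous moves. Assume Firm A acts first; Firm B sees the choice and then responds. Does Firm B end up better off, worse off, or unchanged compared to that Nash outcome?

Backward induction with Firm A moving first.
- Budget: BR = Mid, leader payoff 6.
- Value: BR = Low, leader payoff 10.
- Plus: BR = Mid, leader payoff 0.
- Premium: BR = Low, leader payoff 14.
Maximizing over 6, 10, 0, 14, Firm A chooses Premium. Subgame-perfect outcome: (Premium, Low) with payoffs (14, 15).
Under simultaneous play:
Firm A's best replies: Low→Plus; Mid→Budget; High→Premium.
Firm B's best replies: Budget→Mid; Value→Low; Plus→Mid; Premium→Low.
The unique mutual best reply is (Budget, Mid), giving (6, 10).
Firm B earns 15 sequentially versus 10 at the Nash outcome: better off.

better off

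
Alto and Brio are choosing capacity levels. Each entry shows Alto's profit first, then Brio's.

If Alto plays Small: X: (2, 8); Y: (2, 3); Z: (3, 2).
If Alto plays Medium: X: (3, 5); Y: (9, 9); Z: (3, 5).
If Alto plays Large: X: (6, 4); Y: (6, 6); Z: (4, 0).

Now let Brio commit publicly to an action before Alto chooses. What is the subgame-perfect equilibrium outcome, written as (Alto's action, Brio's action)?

(Medium, Y)

Backward induction with Brio moving first.
- X: BR = Large, leader payoff 4.
- Y: BR = Medium, leader payoff 9.
- Z: BR = Large, leader payoff 0.
Among 4, 9, 0, the best is 9 at Y. Subgame-perfect outcome: (Medium, Y) with payoffs (9, 9).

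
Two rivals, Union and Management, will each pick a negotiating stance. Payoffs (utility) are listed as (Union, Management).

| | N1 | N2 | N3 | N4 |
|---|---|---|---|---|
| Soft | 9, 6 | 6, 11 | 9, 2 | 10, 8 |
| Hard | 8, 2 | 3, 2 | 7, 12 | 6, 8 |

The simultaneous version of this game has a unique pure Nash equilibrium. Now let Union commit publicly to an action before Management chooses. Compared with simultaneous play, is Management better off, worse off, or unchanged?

Backward induction with Union moving first.
- Soft: Management compares 6, 11, 2, 8 and picks N2; Union would get 6.
- Hard: Management compares 2, 2, 12, 8 and picks N3; Union would get 7.
Among 6, 7, the best is 7 at Hard. Subgame-perfect outcome: (Hard, N3) with payoffs (7, 12).
Now find the simultaneous Nash equilibrium.
Union's best replies: N1→Soft; N2→Soft; N3→Soft; N4→Soft.
Management's best replies: Soft→N2; Hard→N3.
The unique mutual best reply is (Soft, N2), giving (6, 11).
Management earns 12 sequentially versus 11 at the Nash outcome: better off.

better off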